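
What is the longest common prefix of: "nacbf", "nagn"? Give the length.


Words: nacbf, nagn
  Position 0: all 'n' => match
  Position 1: all 'a' => match
  Position 2: ('c', 'g') => mismatch, stop
LCP = "na" (length 2)

2


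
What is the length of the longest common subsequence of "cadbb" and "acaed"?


LCS of "cadbb" and "acaed"
DP table:
           a    c    a    e    d
      0    0    0    0    0    0
  c   0    0    1    1    1    1
  a   0    1    1    2    2    2
  d   0    1    1    2    2    3
  b   0    1    1    2    2    3
  b   0    1    1    2    2    3
LCS length = dp[5][5] = 3

3


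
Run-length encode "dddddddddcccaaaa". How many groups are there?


Input: dddddddddcccaaaa
Scanning for consecutive runs:
  Group 1: 'd' x 9 (positions 0-8)
  Group 2: 'c' x 3 (positions 9-11)
  Group 3: 'a' x 4 (positions 12-15)
Total groups: 3

3


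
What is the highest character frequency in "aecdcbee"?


Input: aecdcbee
Character counts:
  'a': 1
  'b': 1
  'c': 2
  'd': 1
  'e': 3
Maximum frequency: 3

3


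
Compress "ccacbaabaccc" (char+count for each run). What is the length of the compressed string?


Input: ccacbaabaccc
Runs:
  'c' x 2 => "c2"
  'a' x 1 => "a1"
  'c' x 1 => "c1"
  'b' x 1 => "b1"
  'a' x 2 => "a2"
  'b' x 1 => "b1"
  'a' x 1 => "a1"
  'c' x 3 => "c3"
Compressed: "c2a1c1b1a2b1a1c3"
Compressed length: 16

16


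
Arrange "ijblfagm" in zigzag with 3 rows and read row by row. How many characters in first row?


Zigzag "ijblfagm" into 3 rows:
Placing characters:
  'i' => row 0
  'j' => row 1
  'b' => row 2
  'l' => row 1
  'f' => row 0
  'a' => row 1
  'g' => row 2
  'm' => row 1
Rows:
  Row 0: "if"
  Row 1: "jlam"
  Row 2: "bg"
First row length: 2

2


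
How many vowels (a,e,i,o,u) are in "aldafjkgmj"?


Input: aldafjkgmj
Checking each character:
  'a' at position 0: vowel (running total: 1)
  'l' at position 1: consonant
  'd' at position 2: consonant
  'a' at position 3: vowel (running total: 2)
  'f' at position 4: consonant
  'j' at position 5: consonant
  'k' at position 6: consonant
  'g' at position 7: consonant
  'm' at position 8: consonant
  'j' at position 9: consonant
Total vowels: 2

2


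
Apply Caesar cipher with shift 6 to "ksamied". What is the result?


Caesar cipher: shift "ksamied" by 6
  'k' (pos 10) + 6 = pos 16 = 'q'
  's' (pos 18) + 6 = pos 24 = 'y'
  'a' (pos 0) + 6 = pos 6 = 'g'
  'm' (pos 12) + 6 = pos 18 = 's'
  'i' (pos 8) + 6 = pos 14 = 'o'
  'e' (pos 4) + 6 = pos 10 = 'k'
  'd' (pos 3) + 6 = pos 9 = 'j'
Result: qygsokj

qygsokj


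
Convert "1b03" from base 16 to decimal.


Input: "1b03" in base 16
Positional expansion:
  Digit '1' (value 1) x 16^3 = 4096
  Digit 'b' (value 11) x 16^2 = 2816
  Digit '0' (value 0) x 16^1 = 0
  Digit '3' (value 3) x 16^0 = 3
Sum = 6915

6915


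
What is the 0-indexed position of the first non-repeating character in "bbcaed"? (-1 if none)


Input: bbcaed
Character frequencies:
  'a': 1
  'b': 2
  'c': 1
  'd': 1
  'e': 1
Scanning left to right for freq == 1:
  Position 0 ('b'): freq=2, skip
  Position 1 ('b'): freq=2, skip
  Position 2 ('c'): unique! => answer = 2

2


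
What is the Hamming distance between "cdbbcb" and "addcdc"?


Comparing "cdbbcb" and "addcdc" position by position:
  Position 0: 'c' vs 'a' => differ
  Position 1: 'd' vs 'd' => same
  Position 2: 'b' vs 'd' => differ
  Position 3: 'b' vs 'c' => differ
  Position 4: 'c' vs 'd' => differ
  Position 5: 'b' vs 'c' => differ
Total differences (Hamming distance): 5

5


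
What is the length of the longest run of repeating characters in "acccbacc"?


Input: "acccbacc"
Scanning for longest run:
  Position 1 ('c'): new char, reset run to 1
  Position 2 ('c'): continues run of 'c', length=2
  Position 3 ('c'): continues run of 'c', length=3
  Position 4 ('b'): new char, reset run to 1
  Position 5 ('a'): new char, reset run to 1
  Position 6 ('c'): new char, reset run to 1
  Position 7 ('c'): continues run of 'c', length=2
Longest run: 'c' with length 3

3


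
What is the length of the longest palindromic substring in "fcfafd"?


Input: "fcfafd"
Checking substrings for palindromes:
  [0:3] "fcf" (len 3) => palindrome
  [2:5] "faf" (len 3) => palindrome
Longest palindromic substring: "fcf" with length 3

3


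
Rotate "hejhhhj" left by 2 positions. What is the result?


Input: "hejhhhj", rotate left by 2
First 2 characters: "he"
Remaining characters: "jhhhj"
Concatenate remaining + first: "jhhhj" + "he" = "jhhhjhe"

jhhhjhe


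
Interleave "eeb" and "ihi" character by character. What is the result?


Interleaving "eeb" and "ihi":
  Position 0: 'e' from first, 'i' from second => "ei"
  Position 1: 'e' from first, 'h' from second => "eh"
  Position 2: 'b' from first, 'i' from second => "bi"
Result: eiehbi

eiehbi


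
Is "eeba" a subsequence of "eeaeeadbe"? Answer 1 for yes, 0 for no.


Check if "eeba" is a subsequence of "eeaeeadbe"
Greedy scan:
  Position 0 ('e'): matches sub[0] = 'e'
  Position 1 ('e'): matches sub[1] = 'e'
  Position 2 ('a'): no match needed
  Position 3 ('e'): no match needed
  Position 4 ('e'): no match needed
  Position 5 ('a'): no match needed
  Position 6 ('d'): no match needed
  Position 7 ('b'): matches sub[2] = 'b'
  Position 8 ('e'): no match needed
Only matched 3/4 characters => not a subsequence

0


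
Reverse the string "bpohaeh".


Input: bpohaeh
Reading characters right to left:
  Position 6: 'h'
  Position 5: 'e'
  Position 4: 'a'
  Position 3: 'h'
  Position 2: 'o'
  Position 1: 'p'
  Position 0: 'b'
Reversed: heahopb

heahopb


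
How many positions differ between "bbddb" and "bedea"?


Comparing "bbddb" and "bedea" position by position:
  Position 0: 'b' vs 'b' => same
  Position 1: 'b' vs 'e' => DIFFER
  Position 2: 'd' vs 'd' => same
  Position 3: 'd' vs 'e' => DIFFER
  Position 4: 'b' vs 'a' => DIFFER
Positions that differ: 3

3


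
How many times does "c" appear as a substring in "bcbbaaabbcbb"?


Searching for "c" in "bcbbaaabbcbb"
Scanning each position:
  Position 0: "b" => no
  Position 1: "c" => MATCH
  Position 2: "b" => no
  Position 3: "b" => no
  Position 4: "a" => no
  Position 5: "a" => no
  Position 6: "a" => no
  Position 7: "b" => no
  Position 8: "b" => no
  Position 9: "c" => MATCH
  Position 10: "b" => no
  Position 11: "b" => no
Total occurrences: 2

2


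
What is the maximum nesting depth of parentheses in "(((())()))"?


Input: "(((())()))"
Tracking depth:
  Position 0 '(': depth becomes 1
  Position 1 '(': depth becomes 2
  Position 2 '(': depth becomes 3
  Position 3 '(': depth becomes 4
  Position 4 ')': depth becomes 3
  Position 5 ')': depth becomes 2
  Position 6 '(': depth becomes 3
  Position 7 ')': depth becomes 2
  Position 8 ')': depth becomes 1
  Position 9 ')': depth becomes 0
Maximum depth reached: 4

4


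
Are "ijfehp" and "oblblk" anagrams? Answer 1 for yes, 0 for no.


Strings: "ijfehp", "oblblk"
Sorted first:  efhijp
Sorted second: bbkllo
Differ at position 0: 'e' vs 'b' => not anagrams

0


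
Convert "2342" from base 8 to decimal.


Input: "2342" in base 8
Positional expansion:
  Digit '2' (value 2) x 8^3 = 1024
  Digit '3' (value 3) x 8^2 = 192
  Digit '4' (value 4) x 8^1 = 32
  Digit '2' (value 2) x 8^0 = 2
Sum = 1250

1250


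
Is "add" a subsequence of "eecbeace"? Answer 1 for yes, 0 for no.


Check if "add" is a subsequence of "eecbeace"
Greedy scan:
  Position 0 ('e'): no match needed
  Position 1 ('e'): no match needed
  Position 2 ('c'): no match needed
  Position 3 ('b'): no match needed
  Position 4 ('e'): no match needed
  Position 5 ('a'): matches sub[0] = 'a'
  Position 6 ('c'): no match needed
  Position 7 ('e'): no match needed
Only matched 1/3 characters => not a subsequence

0


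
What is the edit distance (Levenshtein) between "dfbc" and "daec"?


Computing edit distance: "dfbc" -> "daec"
DP table:
           d    a    e    c
      0    1    2    3    4
  d   1    0    1    2    3
  f   2    1    1    2    3
  b   3    2    2    2    3
  c   4    3    3    3    2
Edit distance = dp[4][4] = 2

2


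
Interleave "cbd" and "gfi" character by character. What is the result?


Interleaving "cbd" and "gfi":
  Position 0: 'c' from first, 'g' from second => "cg"
  Position 1: 'b' from first, 'f' from second => "bf"
  Position 2: 'd' from first, 'i' from second => "di"
Result: cgbfdi

cgbfdi


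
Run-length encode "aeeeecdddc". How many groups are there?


Input: aeeeecdddc
Scanning for consecutive runs:
  Group 1: 'a' x 1 (positions 0-0)
  Group 2: 'e' x 4 (positions 1-4)
  Group 3: 'c' x 1 (positions 5-5)
  Group 4: 'd' x 3 (positions 6-8)
  Group 5: 'c' x 1 (positions 9-9)
Total groups: 5

5


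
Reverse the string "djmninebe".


Input: djmninebe
Reading characters right to left:
  Position 8: 'e'
  Position 7: 'b'
  Position 6: 'e'
  Position 5: 'n'
  Position 4: 'i'
  Position 3: 'n'
  Position 2: 'm'
  Position 1: 'j'
  Position 0: 'd'
Reversed: ebeninmjd

ebeninmjd


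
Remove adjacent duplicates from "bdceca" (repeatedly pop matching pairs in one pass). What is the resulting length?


Input: bdceca
Stack-based adjacent duplicate removal:
  Read 'b': push. Stack: b
  Read 'd': push. Stack: bd
  Read 'c': push. Stack: bdc
  Read 'e': push. Stack: bdce
  Read 'c': push. Stack: bdcec
  Read 'a': push. Stack: bdceca
Final stack: "bdceca" (length 6)

6


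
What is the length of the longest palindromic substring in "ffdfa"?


Input: "ffdfa"
Checking substrings for palindromes:
  [1:4] "fdf" (len 3) => palindrome
  [0:2] "ff" (len 2) => palindrome
Longest palindromic substring: "fdf" with length 3

3


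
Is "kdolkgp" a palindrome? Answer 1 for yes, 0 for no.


Input: kdolkgp
Reversed: pgklodk
  Compare pos 0 ('k') with pos 6 ('p'): MISMATCH
  Compare pos 1 ('d') with pos 5 ('g'): MISMATCH
  Compare pos 2 ('o') with pos 4 ('k'): MISMATCH
Result: not a palindrome

0


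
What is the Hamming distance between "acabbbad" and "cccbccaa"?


Comparing "acabbbad" and "cccbccaa" position by position:
  Position 0: 'a' vs 'c' => differ
  Position 1: 'c' vs 'c' => same
  Position 2: 'a' vs 'c' => differ
  Position 3: 'b' vs 'b' => same
  Position 4: 'b' vs 'c' => differ
  Position 5: 'b' vs 'c' => differ
  Position 6: 'a' vs 'a' => same
  Position 7: 'd' vs 'a' => differ
Total differences (Hamming distance): 5

5


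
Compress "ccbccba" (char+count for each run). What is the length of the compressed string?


Input: ccbccba
Runs:
  'c' x 2 => "c2"
  'b' x 1 => "b1"
  'c' x 2 => "c2"
  'b' x 1 => "b1"
  'a' x 1 => "a1"
Compressed: "c2b1c2b1a1"
Compressed length: 10

10


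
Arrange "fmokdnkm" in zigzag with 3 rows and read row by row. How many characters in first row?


Zigzag "fmokdnkm" into 3 rows:
Placing characters:
  'f' => row 0
  'm' => row 1
  'o' => row 2
  'k' => row 1
  'd' => row 0
  'n' => row 1
  'k' => row 2
  'm' => row 1
Rows:
  Row 0: "fd"
  Row 1: "mknm"
  Row 2: "ok"
First row length: 2

2


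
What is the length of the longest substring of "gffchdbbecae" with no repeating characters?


Input: "gffchdbbecae"
Sliding window (track last position of each char):
  Position 0 ('g'): window [0,0] length 1 -- new best
  Position 1 ('f'): window [0,1] length 2 -- new best
  Position 2 ('f'): repeat (last at 1), move window start to 2
  Position 2 ('f'): window [2,2] length 1
  Position 3 ('c'): window [2,3] length 2
  Position 4 ('h'): window [2,4] length 3 -- new best
  Position 5 ('d'): window [2,5] length 4 -- new best
  Position 6 ('b'): window [2,6] length 5 -- new best
  Position 7 ('b'): repeat (last at 6), move window start to 7
  Position 7 ('b'): window [7,7] length 1
  Position 8 ('e'): window [7,8] length 2
  Position 9 ('c'): window [7,9] length 3
  Position 10 ('a'): window [7,10] length 4
  Position 11 ('e'): repeat (last at 8), move window start to 9
  Position 11 ('e'): window [9,11] length 3
Longest substring with no repeats: "fchdb" with length 5

5


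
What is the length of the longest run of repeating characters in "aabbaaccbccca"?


Input: "aabbaaccbccca"
Scanning for longest run:
  Position 1 ('a'): continues run of 'a', length=2
  Position 2 ('b'): new char, reset run to 1
  Position 3 ('b'): continues run of 'b', length=2
  Position 4 ('a'): new char, reset run to 1
  Position 5 ('a'): continues run of 'a', length=2
  Position 6 ('c'): new char, reset run to 1
  Position 7 ('c'): continues run of 'c', length=2
  Position 8 ('b'): new char, reset run to 1
  Position 9 ('c'): new char, reset run to 1
  Position 10 ('c'): continues run of 'c', length=2
  Position 11 ('c'): continues run of 'c', length=3
  Position 12 ('a'): new char, reset run to 1
Longest run: 'c' with length 3

3


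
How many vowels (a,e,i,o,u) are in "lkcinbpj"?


Input: lkcinbpj
Checking each character:
  'l' at position 0: consonant
  'k' at position 1: consonant
  'c' at position 2: consonant
  'i' at position 3: vowel (running total: 1)
  'n' at position 4: consonant
  'b' at position 5: consonant
  'p' at position 6: consonant
  'j' at position 7: consonant
Total vowels: 1

1


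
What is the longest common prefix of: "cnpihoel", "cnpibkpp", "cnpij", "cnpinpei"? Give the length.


Words: cnpihoel, cnpibkpp, cnpij, cnpinpei
  Position 0: all 'c' => match
  Position 1: all 'n' => match
  Position 2: all 'p' => match
  Position 3: all 'i' => match
  Position 4: ('h', 'b', 'j', 'n') => mismatch, stop
LCP = "cnpi" (length 4)

4


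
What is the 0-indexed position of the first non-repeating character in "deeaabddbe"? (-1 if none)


Input: deeaabddbe
Character frequencies:
  'a': 2
  'b': 2
  'd': 3
  'e': 3
Scanning left to right for freq == 1:
  Position 0 ('d'): freq=3, skip
  Position 1 ('e'): freq=3, skip
  Position 2 ('e'): freq=3, skip
  Position 3 ('a'): freq=2, skip
  Position 4 ('a'): freq=2, skip
  Position 5 ('b'): freq=2, skip
  Position 6 ('d'): freq=3, skip
  Position 7 ('d'): freq=3, skip
  Position 8 ('b'): freq=2, skip
  Position 9 ('e'): freq=3, skip
  No unique character found => answer = -1

-1


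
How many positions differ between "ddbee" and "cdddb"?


Comparing "ddbee" and "cdddb" position by position:
  Position 0: 'd' vs 'c' => DIFFER
  Position 1: 'd' vs 'd' => same
  Position 2: 'b' vs 'd' => DIFFER
  Position 3: 'e' vs 'd' => DIFFER
  Position 4: 'e' vs 'b' => DIFFER
Positions that differ: 4

4


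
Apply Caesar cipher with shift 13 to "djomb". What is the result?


Caesar cipher: shift "djomb" by 13
  'd' (pos 3) + 13 = pos 16 = 'q'
  'j' (pos 9) + 13 = pos 22 = 'w'
  'o' (pos 14) + 13 = pos 1 = 'b'
  'm' (pos 12) + 13 = pos 25 = 'z'
  'b' (pos 1) + 13 = pos 14 = 'o'
Result: qwbzo

qwbzo


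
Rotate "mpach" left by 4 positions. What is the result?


Input: "mpach", rotate left by 4
First 4 characters: "mpac"
Remaining characters: "h"
Concatenate remaining + first: "h" + "mpac" = "hmpac"

hmpac


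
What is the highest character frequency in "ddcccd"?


Input: ddcccd
Character counts:
  'c': 3
  'd': 3
Maximum frequency: 3

3


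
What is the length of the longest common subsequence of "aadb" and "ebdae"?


LCS of "aadb" and "ebdae"
DP table:
           e    b    d    a    e
      0    0    0    0    0    0
  a   0    0    0    0    1    1
  a   0    0    0    0    1    1
  d   0    0    0    1    1    1
  b   0    0    1    1    1    1
LCS length = dp[4][5] = 1

1


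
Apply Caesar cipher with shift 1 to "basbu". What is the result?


Caesar cipher: shift "basbu" by 1
  'b' (pos 1) + 1 = pos 2 = 'c'
  'a' (pos 0) + 1 = pos 1 = 'b'
  's' (pos 18) + 1 = pos 19 = 't'
  'b' (pos 1) + 1 = pos 2 = 'c'
  'u' (pos 20) + 1 = pos 21 = 'v'
Result: cbtcv

cbtcv


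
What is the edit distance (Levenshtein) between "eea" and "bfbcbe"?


Computing edit distance: "eea" -> "bfbcbe"
DP table:
           b    f    b    c    b    e
      0    1    2    3    4    5    6
  e   1    1    2    3    4    5    5
  e   2    2    2    3    4    5    5
  a   3    3    3    3    4    5    6
Edit distance = dp[3][6] = 6

6


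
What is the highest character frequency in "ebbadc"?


Input: ebbadc
Character counts:
  'a': 1
  'b': 2
  'c': 1
  'd': 1
  'e': 1
Maximum frequency: 2

2


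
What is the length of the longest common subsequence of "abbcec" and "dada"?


LCS of "abbcec" and "dada"
DP table:
           d    a    d    a
      0    0    0    0    0
  a   0    0    1    1    1
  b   0    0    1    1    1
  b   0    0    1    1    1
  c   0    0    1    1    1
  e   0    0    1    1    1
  c   0    0    1    1    1
LCS length = dp[6][4] = 1

1


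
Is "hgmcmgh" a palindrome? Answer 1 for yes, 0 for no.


Input: hgmcmgh
Reversed: hgmcmgh
  Compare pos 0 ('h') with pos 6 ('h'): match
  Compare pos 1 ('g') with pos 5 ('g'): match
  Compare pos 2 ('m') with pos 4 ('m'): match
Result: palindrome

1


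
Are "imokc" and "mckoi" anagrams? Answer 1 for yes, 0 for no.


Strings: "imokc", "mckoi"
Sorted first:  cikmo
Sorted second: cikmo
Sorted forms match => anagrams

1


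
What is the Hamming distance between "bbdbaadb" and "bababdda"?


Comparing "bbdbaadb" and "bababdda" position by position:
  Position 0: 'b' vs 'b' => same
  Position 1: 'b' vs 'a' => differ
  Position 2: 'd' vs 'b' => differ
  Position 3: 'b' vs 'a' => differ
  Position 4: 'a' vs 'b' => differ
  Position 5: 'a' vs 'd' => differ
  Position 6: 'd' vs 'd' => same
  Position 7: 'b' vs 'a' => differ
Total differences (Hamming distance): 6

6


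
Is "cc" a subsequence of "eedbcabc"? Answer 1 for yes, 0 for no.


Check if "cc" is a subsequence of "eedbcabc"
Greedy scan:
  Position 0 ('e'): no match needed
  Position 1 ('e'): no match needed
  Position 2 ('d'): no match needed
  Position 3 ('b'): no match needed
  Position 4 ('c'): matches sub[0] = 'c'
  Position 5 ('a'): no match needed
  Position 6 ('b'): no match needed
  Position 7 ('c'): matches sub[1] = 'c'
All 2 characters matched => is a subsequence

1


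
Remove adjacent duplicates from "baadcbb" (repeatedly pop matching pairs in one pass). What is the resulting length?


Input: baadcbb
Stack-based adjacent duplicate removal:
  Read 'b': push. Stack: b
  Read 'a': push. Stack: ba
  Read 'a': matches stack top 'a' => pop. Stack: b
  Read 'd': push. Stack: bd
  Read 'c': push. Stack: bdc
  Read 'b': push. Stack: bdcb
  Read 'b': matches stack top 'b' => pop. Stack: bdc
Final stack: "bdc" (length 3)

3


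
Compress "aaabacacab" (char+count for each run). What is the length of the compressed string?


Input: aaabacacab
Runs:
  'a' x 3 => "a3"
  'b' x 1 => "b1"
  'a' x 1 => "a1"
  'c' x 1 => "c1"
  'a' x 1 => "a1"
  'c' x 1 => "c1"
  'a' x 1 => "a1"
  'b' x 1 => "b1"
Compressed: "a3b1a1c1a1c1a1b1"
Compressed length: 16

16


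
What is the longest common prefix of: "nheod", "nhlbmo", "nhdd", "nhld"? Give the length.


Words: nheod, nhlbmo, nhdd, nhld
  Position 0: all 'n' => match
  Position 1: all 'h' => match
  Position 2: ('e', 'l', 'd', 'l') => mismatch, stop
LCP = "nh" (length 2)

2


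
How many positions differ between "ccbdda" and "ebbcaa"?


Comparing "ccbdda" and "ebbcaa" position by position:
  Position 0: 'c' vs 'e' => DIFFER
  Position 1: 'c' vs 'b' => DIFFER
  Position 2: 'b' vs 'b' => same
  Position 3: 'd' vs 'c' => DIFFER
  Position 4: 'd' vs 'a' => DIFFER
  Position 5: 'a' vs 'a' => same
Positions that differ: 4

4


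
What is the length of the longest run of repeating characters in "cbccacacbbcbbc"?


Input: "cbccacacbbcbbc"
Scanning for longest run:
  Position 1 ('b'): new char, reset run to 1
  Position 2 ('c'): new char, reset run to 1
  Position 3 ('c'): continues run of 'c', length=2
  Position 4 ('a'): new char, reset run to 1
  Position 5 ('c'): new char, reset run to 1
  Position 6 ('a'): new char, reset run to 1
  Position 7 ('c'): new char, reset run to 1
  Position 8 ('b'): new char, reset run to 1
  Position 9 ('b'): continues run of 'b', length=2
  Position 10 ('c'): new char, reset run to 1
  Position 11 ('b'): new char, reset run to 1
  Position 12 ('b'): continues run of 'b', length=2
  Position 13 ('c'): new char, reset run to 1
Longest run: 'c' with length 2

2


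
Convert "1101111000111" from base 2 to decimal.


Input: "1101111000111" in base 2
Positional expansion:
  Digit '1' (value 1) x 2^12 = 4096
  Digit '1' (value 1) x 2^11 = 2048
  Digit '0' (value 0) x 2^10 = 0
  Digit '1' (value 1) x 2^9 = 512
  Digit '1' (value 1) x 2^8 = 256
  Digit '1' (value 1) x 2^7 = 128
  Digit '1' (value 1) x 2^6 = 64
  Digit '0' (value 0) x 2^5 = 0
  Digit '0' (value 0) x 2^4 = 0
  Digit '0' (value 0) x 2^3 = 0
  Digit '1' (value 1) x 2^2 = 4
  Digit '1' (value 1) x 2^1 = 2
  Digit '1' (value 1) x 2^0 = 1
Sum = 7111

7111


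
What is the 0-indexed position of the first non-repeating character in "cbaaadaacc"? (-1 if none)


Input: cbaaadaacc
Character frequencies:
  'a': 5
  'b': 1
  'c': 3
  'd': 1
Scanning left to right for freq == 1:
  Position 0 ('c'): freq=3, skip
  Position 1 ('b'): unique! => answer = 1

1


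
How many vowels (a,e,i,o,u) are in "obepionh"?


Input: obepionh
Checking each character:
  'o' at position 0: vowel (running total: 1)
  'b' at position 1: consonant
  'e' at position 2: vowel (running total: 2)
  'p' at position 3: consonant
  'i' at position 4: vowel (running total: 3)
  'o' at position 5: vowel (running total: 4)
  'n' at position 6: consonant
  'h' at position 7: consonant
Total vowels: 4

4


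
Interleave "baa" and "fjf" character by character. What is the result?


Interleaving "baa" and "fjf":
  Position 0: 'b' from first, 'f' from second => "bf"
  Position 1: 'a' from first, 'j' from second => "aj"
  Position 2: 'a' from first, 'f' from second => "af"
Result: bfajaf

bfajaf


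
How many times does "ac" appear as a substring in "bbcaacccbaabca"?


Searching for "ac" in "bbcaacccbaabca"
Scanning each position:
  Position 0: "bb" => no
  Position 1: "bc" => no
  Position 2: "ca" => no
  Position 3: "aa" => no
  Position 4: "ac" => MATCH
  Position 5: "cc" => no
  Position 6: "cc" => no
  Position 7: "cb" => no
  Position 8: "ba" => no
  Position 9: "aa" => no
  Position 10: "ab" => no
  Position 11: "bc" => no
  Position 12: "ca" => no
Total occurrences: 1

1


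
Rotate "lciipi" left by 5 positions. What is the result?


Input: "lciipi", rotate left by 5
First 5 characters: "lciip"
Remaining characters: "i"
Concatenate remaining + first: "i" + "lciip" = "ilciip"

ilciip


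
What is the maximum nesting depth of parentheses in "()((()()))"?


Input: "()((()()))"
Tracking depth:
  Position 0 '(': depth becomes 1
  Position 1 ')': depth becomes 0
  Position 2 '(': depth becomes 1
  Position 3 '(': depth becomes 2
  Position 4 '(': depth becomes 3
  Position 5 ')': depth becomes 2
  Position 6 '(': depth becomes 3
  Position 7 ')': depth becomes 2
  Position 8 ')': depth becomes 1
  Position 9 ')': depth becomes 0
Maximum depth reached: 3

3


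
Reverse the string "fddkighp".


Input: fddkighp
Reading characters right to left:
  Position 7: 'p'
  Position 6: 'h'
  Position 5: 'g'
  Position 4: 'i'
  Position 3: 'k'
  Position 2: 'd'
  Position 1: 'd'
  Position 0: 'f'
Reversed: phgikddf

phgikddf


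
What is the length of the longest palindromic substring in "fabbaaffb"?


Input: "fabbaaffb"
Checking substrings for palindromes:
  [1:5] "abba" (len 4) => palindrome
  [2:4] "bb" (len 2) => palindrome
  [4:6] "aa" (len 2) => palindrome
  [6:8] "ff" (len 2) => palindrome
Longest palindromic substring: "abba" with length 4

4


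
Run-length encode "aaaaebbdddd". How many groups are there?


Input: aaaaebbdddd
Scanning for consecutive runs:
  Group 1: 'a' x 4 (positions 0-3)
  Group 2: 'e' x 1 (positions 4-4)
  Group 3: 'b' x 2 (positions 5-6)
  Group 4: 'd' x 4 (positions 7-10)
Total groups: 4

4


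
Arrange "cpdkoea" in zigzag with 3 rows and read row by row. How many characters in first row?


Zigzag "cpdkoea" into 3 rows:
Placing characters:
  'c' => row 0
  'p' => row 1
  'd' => row 2
  'k' => row 1
  'o' => row 0
  'e' => row 1
  'a' => row 2
Rows:
  Row 0: "co"
  Row 1: "pke"
  Row 2: "da"
First row length: 2

2


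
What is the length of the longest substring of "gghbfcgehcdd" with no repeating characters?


Input: "gghbfcgehcdd"
Sliding window (track last position of each char):
  Position 0 ('g'): window [0,0] length 1 -- new best
  Position 1 ('g'): repeat (last at 0), move window start to 1
  Position 1 ('g'): window [1,1] length 1
  Position 2 ('h'): window [1,2] length 2 -- new best
  Position 3 ('b'): window [1,3] length 3 -- new best
  Position 4 ('f'): window [1,4] length 4 -- new best
  Position 5 ('c'): window [1,5] length 5 -- new best
  Position 6 ('g'): repeat (last at 1), move window start to 2
  Position 6 ('g'): window [2,6] length 5
  Position 7 ('e'): window [2,7] length 6 -- new best
  Position 8 ('h'): repeat (last at 2), move window start to 3
  Position 8 ('h'): window [3,8] length 6
  Position 9 ('c'): repeat (last at 5), move window start to 6
  Position 9 ('c'): window [6,9] length 4
  Position 10 ('d'): window [6,10] length 5
  Position 11 ('d'): repeat (last at 10), move window start to 11
  Position 11 ('d'): window [11,11] length 1
Longest substring with no repeats: "hbfcge" with length 6

6


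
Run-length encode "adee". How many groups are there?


Input: adee
Scanning for consecutive runs:
  Group 1: 'a' x 1 (positions 0-0)
  Group 2: 'd' x 1 (positions 1-1)
  Group 3: 'e' x 2 (positions 2-3)
Total groups: 3

3


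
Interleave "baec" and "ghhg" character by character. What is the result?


Interleaving "baec" and "ghhg":
  Position 0: 'b' from first, 'g' from second => "bg"
  Position 1: 'a' from first, 'h' from second => "ah"
  Position 2: 'e' from first, 'h' from second => "eh"
  Position 3: 'c' from first, 'g' from second => "cg"
Result: bgahehcg

bgahehcg


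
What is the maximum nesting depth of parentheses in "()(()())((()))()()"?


Input: "()(()())((()))()()"
Tracking depth:
  Position 0 '(': depth becomes 1
  Position 1 ')': depth becomes 0
  Position 2 '(': depth becomes 1
  Position 3 '(': depth becomes 2
  Position 4 ')': depth becomes 1
  Position 5 '(': depth becomes 2
  Position 6 ')': depth becomes 1
  Position 7 ')': depth becomes 0
  Position 8 '(': depth becomes 1
  Position 9 '(': depth becomes 2
  Position 10 '(': depth becomes 3
  Position 11 ')': depth becomes 2
  Position 12 ')': depth becomes 1
  Position 13 ')': depth becomes 0
  Position 14 '(': depth becomes 1
  Position 15 ')': depth becomes 0
  Position 16 '(': depth becomes 1
  Position 17 ')': depth becomes 0
Maximum depth reached: 3

3


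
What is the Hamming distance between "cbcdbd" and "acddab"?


Comparing "cbcdbd" and "acddab" position by position:
  Position 0: 'c' vs 'a' => differ
  Position 1: 'b' vs 'c' => differ
  Position 2: 'c' vs 'd' => differ
  Position 3: 'd' vs 'd' => same
  Position 4: 'b' vs 'a' => differ
  Position 5: 'd' vs 'b' => differ
Total differences (Hamming distance): 5

5


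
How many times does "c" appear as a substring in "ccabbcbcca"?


Searching for "c" in "ccabbcbcca"
Scanning each position:
  Position 0: "c" => MATCH
  Position 1: "c" => MATCH
  Position 2: "a" => no
  Position 3: "b" => no
  Position 4: "b" => no
  Position 5: "c" => MATCH
  Position 6: "b" => no
  Position 7: "c" => MATCH
  Position 8: "c" => MATCH
  Position 9: "a" => no
Total occurrences: 5

5


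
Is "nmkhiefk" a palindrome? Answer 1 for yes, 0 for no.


Input: nmkhiefk
Reversed: kfeihkmn
  Compare pos 0 ('n') with pos 7 ('k'): MISMATCH
  Compare pos 1 ('m') with pos 6 ('f'): MISMATCH
  Compare pos 2 ('k') with pos 5 ('e'): MISMATCH
  Compare pos 3 ('h') with pos 4 ('i'): MISMATCH
Result: not a palindrome

0


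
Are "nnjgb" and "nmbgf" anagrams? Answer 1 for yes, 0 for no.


Strings: "nnjgb", "nmbgf"
Sorted first:  bgjnn
Sorted second: bfgmn
Differ at position 1: 'g' vs 'f' => not anagrams

0


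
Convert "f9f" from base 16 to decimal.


Input: "f9f" in base 16
Positional expansion:
  Digit 'f' (value 15) x 16^2 = 3840
  Digit '9' (value 9) x 16^1 = 144
  Digit 'f' (value 15) x 16^0 = 15
Sum = 3999

3999


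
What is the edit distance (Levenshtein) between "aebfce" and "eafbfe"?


Computing edit distance: "aebfce" -> "eafbfe"
DP table:
           e    a    f    b    f    e
      0    1    2    3    4    5    6
  a   1    1    1    2    3    4    5
  e   2    1    2    2    3    4    4
  b   3    2    2    3    2    3    4
  f   4    3    3    2    3    2    3
  c   5    4    4    3    3    3    3
  e   6    5    5    4    4    4    3
Edit distance = dp[6][6] = 3

3


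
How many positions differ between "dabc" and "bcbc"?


Comparing "dabc" and "bcbc" position by position:
  Position 0: 'd' vs 'b' => DIFFER
  Position 1: 'a' vs 'c' => DIFFER
  Position 2: 'b' vs 'b' => same
  Position 3: 'c' vs 'c' => same
Positions that differ: 2

2


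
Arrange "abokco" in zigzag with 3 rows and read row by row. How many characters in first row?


Zigzag "abokco" into 3 rows:
Placing characters:
  'a' => row 0
  'b' => row 1
  'o' => row 2
  'k' => row 1
  'c' => row 0
  'o' => row 1
Rows:
  Row 0: "ac"
  Row 1: "bko"
  Row 2: "o"
First row length: 2

2


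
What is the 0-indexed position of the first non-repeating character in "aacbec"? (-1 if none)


Input: aacbec
Character frequencies:
  'a': 2
  'b': 1
  'c': 2
  'e': 1
Scanning left to right for freq == 1:
  Position 0 ('a'): freq=2, skip
  Position 1 ('a'): freq=2, skip
  Position 2 ('c'): freq=2, skip
  Position 3 ('b'): unique! => answer = 3

3


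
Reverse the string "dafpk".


Input: dafpk
Reading characters right to left:
  Position 4: 'k'
  Position 3: 'p'
  Position 2: 'f'
  Position 1: 'a'
  Position 0: 'd'
Reversed: kpfad

kpfad


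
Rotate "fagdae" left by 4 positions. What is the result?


Input: "fagdae", rotate left by 4
First 4 characters: "fagd"
Remaining characters: "ae"
Concatenate remaining + first: "ae" + "fagd" = "aefagd"

aefagd


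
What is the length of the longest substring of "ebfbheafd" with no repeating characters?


Input: "ebfbheafd"
Sliding window (track last position of each char):
  Position 0 ('e'): window [0,0] length 1 -- new best
  Position 1 ('b'): window [0,1] length 2 -- new best
  Position 2 ('f'): window [0,2] length 3 -- new best
  Position 3 ('b'): repeat (last at 1), move window start to 2
  Position 3 ('b'): window [2,3] length 2
  Position 4 ('h'): window [2,4] length 3
  Position 5 ('e'): window [2,5] length 4 -- new best
  Position 6 ('a'): window [2,6] length 5 -- new best
  Position 7 ('f'): repeat (last at 2), move window start to 3
  Position 7 ('f'): window [3,7] length 5
  Position 8 ('d'): window [3,8] length 6 -- new best
Longest substring with no repeats: "bheafd" with length 6

6


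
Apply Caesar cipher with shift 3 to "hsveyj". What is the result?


Caesar cipher: shift "hsveyj" by 3
  'h' (pos 7) + 3 = pos 10 = 'k'
  's' (pos 18) + 3 = pos 21 = 'v'
  'v' (pos 21) + 3 = pos 24 = 'y'
  'e' (pos 4) + 3 = pos 7 = 'h'
  'y' (pos 24) + 3 = pos 1 = 'b'
  'j' (pos 9) + 3 = pos 12 = 'm'
Result: kvyhbm

kvyhbm


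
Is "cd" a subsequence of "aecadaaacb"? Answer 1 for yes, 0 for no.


Check if "cd" is a subsequence of "aecadaaacb"
Greedy scan:
  Position 0 ('a'): no match needed
  Position 1 ('e'): no match needed
  Position 2 ('c'): matches sub[0] = 'c'
  Position 3 ('a'): no match needed
  Position 4 ('d'): matches sub[1] = 'd'
  Position 5 ('a'): no match needed
  Position 6 ('a'): no match needed
  Position 7 ('a'): no match needed
  Position 8 ('c'): no match needed
  Position 9 ('b'): no match needed
All 2 characters matched => is a subsequence

1


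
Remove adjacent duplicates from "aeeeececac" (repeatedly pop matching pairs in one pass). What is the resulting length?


Input: aeeeececac
Stack-based adjacent duplicate removal:
  Read 'a': push. Stack: a
  Read 'e': push. Stack: ae
  Read 'e': matches stack top 'e' => pop. Stack: a
  Read 'e': push. Stack: ae
  Read 'e': matches stack top 'e' => pop. Stack: a
  Read 'c': push. Stack: ac
  Read 'e': push. Stack: ace
  Read 'c': push. Stack: acec
  Read 'a': push. Stack: aceca
  Read 'c': push. Stack: acecac
Final stack: "acecac" (length 6)

6


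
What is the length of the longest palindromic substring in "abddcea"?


Input: "abddcea"
Checking substrings for palindromes:
  [2:4] "dd" (len 2) => palindrome
Longest palindromic substring: "dd" with length 2

2


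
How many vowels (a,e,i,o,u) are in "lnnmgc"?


Input: lnnmgc
Checking each character:
  'l' at position 0: consonant
  'n' at position 1: consonant
  'n' at position 2: consonant
  'm' at position 3: consonant
  'g' at position 4: consonant
  'c' at position 5: consonant
Total vowels: 0

0


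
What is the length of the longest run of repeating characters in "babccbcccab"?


Input: "babccbcccab"
Scanning for longest run:
  Position 1 ('a'): new char, reset run to 1
  Position 2 ('b'): new char, reset run to 1
  Position 3 ('c'): new char, reset run to 1
  Position 4 ('c'): continues run of 'c', length=2
  Position 5 ('b'): new char, reset run to 1
  Position 6 ('c'): new char, reset run to 1
  Position 7 ('c'): continues run of 'c', length=2
  Position 8 ('c'): continues run of 'c', length=3
  Position 9 ('a'): new char, reset run to 1
  Position 10 ('b'): new char, reset run to 1
Longest run: 'c' with length 3

3


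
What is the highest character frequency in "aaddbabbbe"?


Input: aaddbabbbe
Character counts:
  'a': 3
  'b': 4
  'd': 2
  'e': 1
Maximum frequency: 4

4


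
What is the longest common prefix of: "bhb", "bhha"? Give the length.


Words: bhb, bhha
  Position 0: all 'b' => match
  Position 1: all 'h' => match
  Position 2: ('b', 'h') => mismatch, stop
LCP = "bh" (length 2)

2


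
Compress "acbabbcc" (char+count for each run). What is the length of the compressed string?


Input: acbabbcc
Runs:
  'a' x 1 => "a1"
  'c' x 1 => "c1"
  'b' x 1 => "b1"
  'a' x 1 => "a1"
  'b' x 2 => "b2"
  'c' x 2 => "c2"
Compressed: "a1c1b1a1b2c2"
Compressed length: 12

12


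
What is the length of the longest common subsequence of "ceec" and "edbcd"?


LCS of "ceec" and "edbcd"
DP table:
           e    d    b    c    d
      0    0    0    0    0    0
  c   0    0    0    0    1    1
  e   0    1    1    1    1    1
  e   0    1    1    1    1    1
  c   0    1    1    1    2    2
LCS length = dp[4][5] = 2

2


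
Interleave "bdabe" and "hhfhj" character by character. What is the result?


Interleaving "bdabe" and "hhfhj":
  Position 0: 'b' from first, 'h' from second => "bh"
  Position 1: 'd' from first, 'h' from second => "dh"
  Position 2: 'a' from first, 'f' from second => "af"
  Position 3: 'b' from first, 'h' from second => "bh"
  Position 4: 'e' from first, 'j' from second => "ej"
Result: bhdhafbhej

bhdhafbhej


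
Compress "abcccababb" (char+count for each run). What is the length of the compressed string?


Input: abcccababb
Runs:
  'a' x 1 => "a1"
  'b' x 1 => "b1"
  'c' x 3 => "c3"
  'a' x 1 => "a1"
  'b' x 1 => "b1"
  'a' x 1 => "a1"
  'b' x 2 => "b2"
Compressed: "a1b1c3a1b1a1b2"
Compressed length: 14

14


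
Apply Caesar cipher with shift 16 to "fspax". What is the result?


Caesar cipher: shift "fspax" by 16
  'f' (pos 5) + 16 = pos 21 = 'v'
  's' (pos 18) + 16 = pos 8 = 'i'
  'p' (pos 15) + 16 = pos 5 = 'f'
  'a' (pos 0) + 16 = pos 16 = 'q'
  'x' (pos 23) + 16 = pos 13 = 'n'
Result: vifqn

vifqn


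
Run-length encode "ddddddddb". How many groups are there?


Input: ddddddddb
Scanning for consecutive runs:
  Group 1: 'd' x 8 (positions 0-7)
  Group 2: 'b' x 1 (positions 8-8)
Total groups: 2

2


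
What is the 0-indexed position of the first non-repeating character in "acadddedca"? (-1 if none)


Input: acadddedca
Character frequencies:
  'a': 3
  'c': 2
  'd': 4
  'e': 1
Scanning left to right for freq == 1:
  Position 0 ('a'): freq=3, skip
  Position 1 ('c'): freq=2, skip
  Position 2 ('a'): freq=3, skip
  Position 3 ('d'): freq=4, skip
  Position 4 ('d'): freq=4, skip
  Position 5 ('d'): freq=4, skip
  Position 6 ('e'): unique! => answer = 6

6


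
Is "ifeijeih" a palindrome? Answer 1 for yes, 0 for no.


Input: ifeijeih
Reversed: hiejiefi
  Compare pos 0 ('i') with pos 7 ('h'): MISMATCH
  Compare pos 1 ('f') with pos 6 ('i'): MISMATCH
  Compare pos 2 ('e') with pos 5 ('e'): match
  Compare pos 3 ('i') with pos 4 ('j'): MISMATCH
Result: not a palindrome

0


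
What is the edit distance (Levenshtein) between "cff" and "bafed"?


Computing edit distance: "cff" -> "bafed"
DP table:
           b    a    f    e    d
      0    1    2    3    4    5
  c   1    1    2    3    4    5
  f   2    2    2    2    3    4
  f   3    3    3    2    3    4
Edit distance = dp[3][5] = 4

4


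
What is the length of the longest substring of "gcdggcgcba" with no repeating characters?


Input: "gcdggcgcba"
Sliding window (track last position of each char):
  Position 0 ('g'): window [0,0] length 1 -- new best
  Position 1 ('c'): window [0,1] length 2 -- new best
  Position 2 ('d'): window [0,2] length 3 -- new best
  Position 3 ('g'): repeat (last at 0), move window start to 1
  Position 3 ('g'): window [1,3] length 3
  Position 4 ('g'): repeat (last at 3), move window start to 4
  Position 4 ('g'): window [4,4] length 1
  Position 5 ('c'): window [4,5] length 2
  Position 6 ('g'): repeat (last at 4), move window start to 5
  Position 6 ('g'): window [5,6] length 2
  Position 7 ('c'): repeat (last at 5), move window start to 6
  Position 7 ('c'): window [6,7] length 2
  Position 8 ('b'): window [6,8] length 3
  Position 9 ('a'): window [6,9] length 4 -- new best
Longest substring with no repeats: "gcba" with length 4

4


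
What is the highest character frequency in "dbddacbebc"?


Input: dbddacbebc
Character counts:
  'a': 1
  'b': 3
  'c': 2
  'd': 3
  'e': 1
Maximum frequency: 3

3


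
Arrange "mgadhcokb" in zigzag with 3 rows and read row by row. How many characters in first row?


Zigzag "mgadhcokb" into 3 rows:
Placing characters:
  'm' => row 0
  'g' => row 1
  'a' => row 2
  'd' => row 1
  'h' => row 0
  'c' => row 1
  'o' => row 2
  'k' => row 1
  'b' => row 0
Rows:
  Row 0: "mhb"
  Row 1: "gdck"
  Row 2: "ao"
First row length: 3

3


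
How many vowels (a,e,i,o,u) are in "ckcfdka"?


Input: ckcfdka
Checking each character:
  'c' at position 0: consonant
  'k' at position 1: consonant
  'c' at position 2: consonant
  'f' at position 3: consonant
  'd' at position 4: consonant
  'k' at position 5: consonant
  'a' at position 6: vowel (running total: 1)
Total vowels: 1

1


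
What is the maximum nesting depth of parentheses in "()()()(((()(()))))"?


Input: "()()()(((()(()))))"
Tracking depth:
  Position 0 '(': depth becomes 1
  Position 1 ')': depth becomes 0
  Position 2 '(': depth becomes 1
  Position 3 ')': depth becomes 0
  Position 4 '(': depth becomes 1
  Position 5 ')': depth becomes 0
  Position 6 '(': depth becomes 1
  Position 7 '(': depth becomes 2
  Position 8 '(': depth becomes 3
  Position 9 '(': depth becomes 4
  Position 10 ')': depth becomes 3
  Position 11 '(': depth becomes 4
  Position 12 '(': depth becomes 5
  Position 13 ')': depth becomes 4
  Position 14 ')': depth becomes 3
  Position 15 ')': depth becomes 2
  Position 16 ')': depth becomes 1
  Position 17 ')': depth becomes 0
Maximum depth reached: 5

5


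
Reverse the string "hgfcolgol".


Input: hgfcolgol
Reading characters right to left:
  Position 8: 'l'
  Position 7: 'o'
  Position 6: 'g'
  Position 5: 'l'
  Position 4: 'o'
  Position 3: 'c'
  Position 2: 'f'
  Position 1: 'g'
  Position 0: 'h'
Reversed: loglocfgh

loglocfgh


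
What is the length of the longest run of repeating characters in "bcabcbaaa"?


Input: "bcabcbaaa"
Scanning for longest run:
  Position 1 ('c'): new char, reset run to 1
  Position 2 ('a'): new char, reset run to 1
  Position 3 ('b'): new char, reset run to 1
  Position 4 ('c'): new char, reset run to 1
  Position 5 ('b'): new char, reset run to 1
  Position 6 ('a'): new char, reset run to 1
  Position 7 ('a'): continues run of 'a', length=2
  Position 8 ('a'): continues run of 'a', length=3
Longest run: 'a' with length 3

3
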